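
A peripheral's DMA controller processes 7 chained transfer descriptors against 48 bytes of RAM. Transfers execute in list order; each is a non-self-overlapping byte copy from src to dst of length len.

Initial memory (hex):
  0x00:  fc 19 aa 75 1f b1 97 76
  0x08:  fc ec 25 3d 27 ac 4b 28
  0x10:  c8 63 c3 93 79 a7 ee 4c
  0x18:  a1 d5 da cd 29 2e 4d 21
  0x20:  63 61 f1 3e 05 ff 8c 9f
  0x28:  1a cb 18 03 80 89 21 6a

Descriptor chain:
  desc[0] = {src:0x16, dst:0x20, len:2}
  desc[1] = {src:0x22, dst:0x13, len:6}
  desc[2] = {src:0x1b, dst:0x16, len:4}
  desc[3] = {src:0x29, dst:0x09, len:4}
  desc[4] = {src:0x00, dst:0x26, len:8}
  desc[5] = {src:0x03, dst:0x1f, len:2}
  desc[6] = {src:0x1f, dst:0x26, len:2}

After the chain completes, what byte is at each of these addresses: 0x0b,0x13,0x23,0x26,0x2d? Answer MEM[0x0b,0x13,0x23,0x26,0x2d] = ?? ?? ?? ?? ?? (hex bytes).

MEM[0x0b,0x13,0x23,0x26,0x2d] = 03 f1 3e 75 76

[0] 0x16->0x20 len=2 : ee 4c
[1] 0x22->0x13 len=6 : f1 3e 05 ff 8c 9f
[2] 0x1b->0x16 len=4 : cd 29 2e 4d
[3] 0x29->0x09 len=4 : cb 18 03 80
[4] 0x00->0x26 len=8 : fc 19 aa 75 1f b1 97 76
[5] 0x03->0x1f len=2 : 75 1f
[6] 0x1f->0x26 len=2 : 75 1f
query mem[0x0b]=0x03, mem[0x13]=0xf1, mem[0x23]=0x3e, mem[0x26]=0x75, mem[0x2d]=0x76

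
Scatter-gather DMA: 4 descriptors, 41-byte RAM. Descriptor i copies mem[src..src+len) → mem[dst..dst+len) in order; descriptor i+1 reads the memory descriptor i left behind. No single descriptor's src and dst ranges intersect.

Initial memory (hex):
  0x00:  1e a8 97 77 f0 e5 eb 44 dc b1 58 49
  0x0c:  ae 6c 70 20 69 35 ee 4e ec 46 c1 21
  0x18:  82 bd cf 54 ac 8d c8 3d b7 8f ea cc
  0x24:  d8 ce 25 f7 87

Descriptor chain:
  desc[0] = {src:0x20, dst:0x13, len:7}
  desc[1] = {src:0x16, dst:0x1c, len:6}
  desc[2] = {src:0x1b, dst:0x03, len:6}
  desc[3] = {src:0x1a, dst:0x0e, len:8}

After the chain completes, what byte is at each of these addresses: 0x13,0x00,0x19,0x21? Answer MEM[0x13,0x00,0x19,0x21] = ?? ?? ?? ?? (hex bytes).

MEM[0x13,0x00,0x19,0x21] = 25 1e 25 54

#0 dst[0x13+7] := {0xb7,0x8f,0xea,0xcc,0xd8,0xce,0x25}
#1 dst[0x1c+6] := {0xcc,0xd8,0xce,0x25,0xcf,0x54}
#2 dst[0x03+6] := {0x54,0xcc,0xd8,0xce,0x25,0xcf}
#3 dst[0x0e+8] := {0xcf,0x54,0xcc,0xd8,0xce,0x25,0xcf,0x54}
query mem[0x13]=0x25, mem[0x00]=0x1e, mem[0x19]=0x25, mem[0x21]=0x54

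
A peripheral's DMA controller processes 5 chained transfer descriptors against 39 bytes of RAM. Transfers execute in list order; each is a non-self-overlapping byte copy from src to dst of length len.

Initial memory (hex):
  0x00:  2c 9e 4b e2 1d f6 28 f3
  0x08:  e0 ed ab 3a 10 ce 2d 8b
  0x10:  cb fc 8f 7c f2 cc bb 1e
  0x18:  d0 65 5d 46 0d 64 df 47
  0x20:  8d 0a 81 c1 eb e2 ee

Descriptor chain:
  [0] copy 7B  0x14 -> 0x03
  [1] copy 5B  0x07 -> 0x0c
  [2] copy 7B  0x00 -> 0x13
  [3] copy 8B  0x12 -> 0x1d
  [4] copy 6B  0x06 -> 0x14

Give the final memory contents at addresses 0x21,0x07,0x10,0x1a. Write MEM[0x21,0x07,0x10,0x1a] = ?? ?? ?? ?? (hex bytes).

MEM[0x21,0x07,0x10,0x1a] = f2 d0 3a 5d

[0] 0x14->0x03 len=7 : f2 cc bb 1e d0 65 5d
[1] 0x07->0x0c len=5 : d0 65 5d ab 3a
[2] 0x00->0x13 len=7 : 2c 9e 4b f2 cc bb 1e
[3] 0x12->0x1d len=8 : 8f 2c 9e 4b f2 cc bb 1e
[4] 0x06->0x14 len=6 : 1e d0 65 5d ab 3a
query mem[0x21]=0xf2, mem[0x07]=0xd0, mem[0x10]=0x3a, mem[0x1a]=0x5d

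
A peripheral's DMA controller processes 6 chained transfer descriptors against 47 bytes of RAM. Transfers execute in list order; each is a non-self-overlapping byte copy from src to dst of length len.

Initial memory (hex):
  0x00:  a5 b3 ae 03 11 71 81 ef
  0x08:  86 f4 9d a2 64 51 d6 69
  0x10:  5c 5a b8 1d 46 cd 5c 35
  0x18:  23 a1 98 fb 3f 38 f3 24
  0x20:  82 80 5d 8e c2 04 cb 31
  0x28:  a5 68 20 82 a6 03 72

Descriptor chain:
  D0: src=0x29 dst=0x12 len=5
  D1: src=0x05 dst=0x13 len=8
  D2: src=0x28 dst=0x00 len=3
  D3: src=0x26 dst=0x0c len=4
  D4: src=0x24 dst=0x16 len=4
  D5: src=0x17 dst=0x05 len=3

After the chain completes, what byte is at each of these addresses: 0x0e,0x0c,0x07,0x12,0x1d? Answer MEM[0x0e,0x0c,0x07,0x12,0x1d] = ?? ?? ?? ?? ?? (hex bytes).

MEM[0x0e,0x0c,0x07,0x12,0x1d] = a5 cb 31 68 38

  after D0: wrote 5B at 0x12 = 682082a603
  after D1: wrote 8B at 0x13 = 7181ef86f49da264
  after D2: wrote 3B at 0x00 = a56820
  after D3: wrote 4B at 0x0c = cb31a568
  after D4: wrote 4B at 0x16 = c204cb31
  after D5: wrote 3B at 0x05 = 04cb31
query mem[0x0e]=0xa5, mem[0x0c]=0xcb, mem[0x07]=0x31, mem[0x12]=0x68, mem[0x1d]=0x38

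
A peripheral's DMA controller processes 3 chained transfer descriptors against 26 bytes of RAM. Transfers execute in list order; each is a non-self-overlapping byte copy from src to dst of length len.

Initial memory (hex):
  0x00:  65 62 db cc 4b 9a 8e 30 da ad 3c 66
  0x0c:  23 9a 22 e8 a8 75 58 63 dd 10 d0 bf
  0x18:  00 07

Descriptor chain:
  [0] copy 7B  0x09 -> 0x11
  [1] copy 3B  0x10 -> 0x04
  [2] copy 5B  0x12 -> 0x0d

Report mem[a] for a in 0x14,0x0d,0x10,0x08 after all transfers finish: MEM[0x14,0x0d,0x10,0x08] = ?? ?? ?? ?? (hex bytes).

MEM[0x14,0x0d,0x10,0x08] = 23 3c 9a da

D0: mem[0x11..0x17] <- [ad 3c 66 23 9a 22 e8]
D1: mem[0x04..0x06] <- [a8 ad 3c]
D2: mem[0x0d..0x11] <- [3c 66 23 9a 22]
query mem[0x14]=0x23, mem[0x0d]=0x3c, mem[0x10]=0x9a, mem[0x08]=0xda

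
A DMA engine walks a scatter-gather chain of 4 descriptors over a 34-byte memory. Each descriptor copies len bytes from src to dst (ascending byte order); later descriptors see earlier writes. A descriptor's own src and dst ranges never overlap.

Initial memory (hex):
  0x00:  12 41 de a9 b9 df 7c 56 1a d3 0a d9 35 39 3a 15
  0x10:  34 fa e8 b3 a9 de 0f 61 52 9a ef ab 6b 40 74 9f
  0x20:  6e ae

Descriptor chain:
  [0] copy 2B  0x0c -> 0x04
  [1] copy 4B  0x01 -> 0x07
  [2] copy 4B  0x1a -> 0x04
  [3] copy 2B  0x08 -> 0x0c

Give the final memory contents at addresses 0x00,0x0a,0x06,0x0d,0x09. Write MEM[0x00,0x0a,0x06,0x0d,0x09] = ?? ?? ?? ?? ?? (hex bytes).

MEM[0x00,0x0a,0x06,0x0d,0x09] = 12 35 6b a9 a9

D0: mem[0x04..0x05] <- [35 39]
D1: mem[0x07..0x0a] <- [41 de a9 35]
D2: mem[0x04..0x07] <- [ef ab 6b 40]
D3: mem[0x0c..0x0d] <- [de a9]
query mem[0x00]=0x12, mem[0x0a]=0x35, mem[0x06]=0x6b, mem[0x0d]=0xa9, mem[0x09]=0xa9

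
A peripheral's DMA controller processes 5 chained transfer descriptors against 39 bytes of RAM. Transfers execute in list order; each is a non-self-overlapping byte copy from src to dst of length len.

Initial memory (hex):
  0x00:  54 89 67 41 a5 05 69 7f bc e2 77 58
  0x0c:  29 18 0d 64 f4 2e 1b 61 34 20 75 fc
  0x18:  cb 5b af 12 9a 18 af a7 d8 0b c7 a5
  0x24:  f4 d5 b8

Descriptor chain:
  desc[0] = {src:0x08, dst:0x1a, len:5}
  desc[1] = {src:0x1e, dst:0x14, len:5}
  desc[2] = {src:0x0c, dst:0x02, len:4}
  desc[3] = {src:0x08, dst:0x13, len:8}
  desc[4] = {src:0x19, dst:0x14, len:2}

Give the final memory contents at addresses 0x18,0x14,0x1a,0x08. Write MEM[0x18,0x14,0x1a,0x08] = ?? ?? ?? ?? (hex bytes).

#0 dst[0x1a+5] := {0xbc,0xe2,0x77,0x58,0x29}
#1 dst[0x14+5] := {0x29,0xa7,0xd8,0x0b,0xc7}
#2 dst[0x02+4] := {0x29,0x18,0x0d,0x64}
#3 dst[0x13+8] := {0xbc,0xe2,0x77,0x58,0x29,0x18,0x0d,0x64}
#4 dst[0x14+2] := {0x0d,0x64}
query mem[0x18]=0x18, mem[0x14]=0x0d, mem[0x1a]=0x64, mem[0x08]=0xbc

MEM[0x18,0x14,0x1a,0x08] = 18 0d 64 bc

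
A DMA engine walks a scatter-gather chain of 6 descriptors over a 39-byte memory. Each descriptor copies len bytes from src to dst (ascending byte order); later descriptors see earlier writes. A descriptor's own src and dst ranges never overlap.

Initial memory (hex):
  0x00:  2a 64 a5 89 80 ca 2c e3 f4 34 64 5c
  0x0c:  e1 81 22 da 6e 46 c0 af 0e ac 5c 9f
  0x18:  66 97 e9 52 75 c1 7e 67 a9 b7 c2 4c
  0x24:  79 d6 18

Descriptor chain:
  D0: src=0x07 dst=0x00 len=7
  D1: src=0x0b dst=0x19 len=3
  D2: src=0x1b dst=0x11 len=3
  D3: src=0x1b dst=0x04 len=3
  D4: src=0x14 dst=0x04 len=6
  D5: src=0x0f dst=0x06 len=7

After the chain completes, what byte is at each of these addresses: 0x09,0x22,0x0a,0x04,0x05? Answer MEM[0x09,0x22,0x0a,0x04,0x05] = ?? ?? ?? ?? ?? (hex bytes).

#0 dst[0x00+7] := {0xe3,0xf4,0x34,0x64,0x5c,0xe1,0x81}
#1 dst[0x19+3] := {0x5c,0xe1,0x81}
#2 dst[0x11+3] := {0x81,0x75,0xc1}
#3 dst[0x04+3] := {0x81,0x75,0xc1}
#4 dst[0x04+6] := {0x0e,0xac,0x5c,0x9f,0x66,0x5c}
#5 dst[0x06+7] := {0xda,0x6e,0x81,0x75,0xc1,0x0e,0xac}
query mem[0x09]=0x75, mem[0x22]=0xc2, mem[0x0a]=0xc1, mem[0x04]=0x0e, mem[0x05]=0xac

MEM[0x09,0x22,0x0a,0x04,0x05] = 75 c2 c1 0e ac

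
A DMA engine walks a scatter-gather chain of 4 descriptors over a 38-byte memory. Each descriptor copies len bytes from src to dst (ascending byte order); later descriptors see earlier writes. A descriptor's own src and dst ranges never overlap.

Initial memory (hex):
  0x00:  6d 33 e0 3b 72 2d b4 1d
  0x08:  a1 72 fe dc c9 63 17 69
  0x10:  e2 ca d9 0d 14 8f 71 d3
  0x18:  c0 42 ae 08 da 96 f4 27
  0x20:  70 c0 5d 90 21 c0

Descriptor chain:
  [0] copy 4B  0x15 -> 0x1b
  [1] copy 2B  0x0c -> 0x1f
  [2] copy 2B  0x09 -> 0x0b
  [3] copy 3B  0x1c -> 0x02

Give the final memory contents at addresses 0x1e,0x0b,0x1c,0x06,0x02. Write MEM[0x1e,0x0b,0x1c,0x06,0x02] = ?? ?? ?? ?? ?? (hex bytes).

#0 dst[0x1b+4] := {0x8f,0x71,0xd3,0xc0}
#1 dst[0x1f+2] := {0xc9,0x63}
#2 dst[0x0b+2] := {0x72,0xfe}
#3 dst[0x02+3] := {0x71,0xd3,0xc0}
query mem[0x1e]=0xc0, mem[0x0b]=0x72, mem[0x1c]=0x71, mem[0x06]=0xb4, mem[0x02]=0x71

MEM[0x1e,0x0b,0x1c,0x06,0x02] = c0 72 71 b4 71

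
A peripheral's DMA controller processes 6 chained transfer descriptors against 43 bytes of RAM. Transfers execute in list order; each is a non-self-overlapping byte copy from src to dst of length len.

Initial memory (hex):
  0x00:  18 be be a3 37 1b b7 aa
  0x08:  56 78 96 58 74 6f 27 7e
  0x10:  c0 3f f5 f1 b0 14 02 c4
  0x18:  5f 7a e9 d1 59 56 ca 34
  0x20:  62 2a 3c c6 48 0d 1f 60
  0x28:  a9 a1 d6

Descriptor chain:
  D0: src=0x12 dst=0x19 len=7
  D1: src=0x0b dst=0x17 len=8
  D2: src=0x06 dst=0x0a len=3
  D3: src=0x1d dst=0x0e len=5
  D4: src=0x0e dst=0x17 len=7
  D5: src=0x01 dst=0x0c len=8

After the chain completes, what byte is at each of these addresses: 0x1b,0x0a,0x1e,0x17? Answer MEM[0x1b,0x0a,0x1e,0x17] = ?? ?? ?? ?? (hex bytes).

#0 dst[0x19+7] := {0xf5,0xf1,0xb0,0x14,0x02,0xc4,0x5f}
#1 dst[0x17+8] := {0x58,0x74,0x6f,0x27,0x7e,0xc0,0x3f,0xf5}
#2 dst[0x0a+3] := {0xb7,0xaa,0x56}
#3 dst[0x0e+5] := {0x3f,0xf5,0x5f,0x62,0x2a}
#4 dst[0x17+7] := {0x3f,0xf5,0x5f,0x62,0x2a,0xf1,0xb0}
#5 dst[0x0c+8] := {0xbe,0xbe,0xa3,0x37,0x1b,0xb7,0xaa,0x56}
query mem[0x1b]=0x2a, mem[0x0a]=0xb7, mem[0x1e]=0xf5, mem[0x17]=0x3f

MEM[0x1b,0x0a,0x1e,0x17] = 2a b7 f5 3f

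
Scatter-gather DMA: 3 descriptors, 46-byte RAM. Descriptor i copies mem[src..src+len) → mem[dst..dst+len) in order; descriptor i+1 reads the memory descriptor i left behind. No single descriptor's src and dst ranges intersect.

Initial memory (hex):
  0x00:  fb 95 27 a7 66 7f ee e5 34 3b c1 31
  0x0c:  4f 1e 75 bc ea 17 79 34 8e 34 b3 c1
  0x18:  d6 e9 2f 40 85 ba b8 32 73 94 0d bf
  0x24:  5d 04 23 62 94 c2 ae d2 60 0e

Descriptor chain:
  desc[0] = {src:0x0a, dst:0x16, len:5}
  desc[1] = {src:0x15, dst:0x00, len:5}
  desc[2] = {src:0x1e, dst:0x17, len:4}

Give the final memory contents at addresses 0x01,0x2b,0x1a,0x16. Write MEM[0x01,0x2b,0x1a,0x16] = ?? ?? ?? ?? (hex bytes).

MEM[0x01,0x2b,0x1a,0x16] = c1 d2 94 c1

#0 dst[0x16+5] := {0xc1,0x31,0x4f,0x1e,0x75}
#1 dst[0x00+5] := {0x34,0xc1,0x31,0x4f,0x1e}
#2 dst[0x17+4] := {0xb8,0x32,0x73,0x94}
query mem[0x01]=0xc1, mem[0x2b]=0xd2, mem[0x1a]=0x94, mem[0x16]=0xc1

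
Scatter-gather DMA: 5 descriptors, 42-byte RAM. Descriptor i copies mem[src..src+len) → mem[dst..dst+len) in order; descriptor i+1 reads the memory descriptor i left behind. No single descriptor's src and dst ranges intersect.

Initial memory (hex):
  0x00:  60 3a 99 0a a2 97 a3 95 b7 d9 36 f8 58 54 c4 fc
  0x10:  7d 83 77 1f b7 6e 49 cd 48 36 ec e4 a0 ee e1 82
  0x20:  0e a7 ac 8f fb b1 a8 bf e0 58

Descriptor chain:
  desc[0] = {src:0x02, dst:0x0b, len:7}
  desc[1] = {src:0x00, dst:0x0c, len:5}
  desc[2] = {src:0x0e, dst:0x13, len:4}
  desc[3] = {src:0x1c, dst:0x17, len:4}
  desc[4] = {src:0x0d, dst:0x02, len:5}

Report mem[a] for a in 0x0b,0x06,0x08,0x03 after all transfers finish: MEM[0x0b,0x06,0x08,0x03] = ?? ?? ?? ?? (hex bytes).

MEM[0x0b,0x06,0x08,0x03] = 99 b7 b7 99

D0: mem[0x0b..0x11] <- [99 0a a2 97 a3 95 b7]
D1: mem[0x0c..0x10] <- [60 3a 99 0a a2]
D2: mem[0x13..0x16] <- [99 0a a2 b7]
D3: mem[0x17..0x1a] <- [a0 ee e1 82]
D4: mem[0x02..0x06] <- [3a 99 0a a2 b7]
query mem[0x0b]=0x99, mem[0x06]=0xb7, mem[0x08]=0xb7, mem[0x03]=0x99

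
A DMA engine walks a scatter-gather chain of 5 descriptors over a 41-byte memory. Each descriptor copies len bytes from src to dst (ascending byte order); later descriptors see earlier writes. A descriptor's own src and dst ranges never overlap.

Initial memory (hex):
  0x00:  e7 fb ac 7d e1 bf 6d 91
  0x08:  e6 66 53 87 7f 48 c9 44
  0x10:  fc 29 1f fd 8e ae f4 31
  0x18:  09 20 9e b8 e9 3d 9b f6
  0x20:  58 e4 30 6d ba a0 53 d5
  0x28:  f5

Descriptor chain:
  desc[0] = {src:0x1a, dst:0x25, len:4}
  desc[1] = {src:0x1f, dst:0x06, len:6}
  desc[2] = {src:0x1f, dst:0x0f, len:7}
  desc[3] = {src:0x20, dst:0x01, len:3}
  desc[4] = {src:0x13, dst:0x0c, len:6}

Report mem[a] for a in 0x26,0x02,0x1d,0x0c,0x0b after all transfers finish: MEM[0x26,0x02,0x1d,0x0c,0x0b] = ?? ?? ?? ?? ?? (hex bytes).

D0: mem[0x25..0x28] <- [9e b8 e9 3d]
D1: mem[0x06..0x0b] <- [f6 58 e4 30 6d ba]
D2: mem[0x0f..0x15] <- [f6 58 e4 30 6d ba 9e]
D3: mem[0x01..0x03] <- [58 e4 30]
D4: mem[0x0c..0x11] <- [6d ba 9e f4 31 09]
query mem[0x26]=0xb8, mem[0x02]=0xe4, mem[0x1d]=0x3d, mem[0x0c]=0x6d, mem[0x0b]=0xba

MEM[0x26,0x02,0x1d,0x0c,0x0b] = b8 e4 3d 6d ba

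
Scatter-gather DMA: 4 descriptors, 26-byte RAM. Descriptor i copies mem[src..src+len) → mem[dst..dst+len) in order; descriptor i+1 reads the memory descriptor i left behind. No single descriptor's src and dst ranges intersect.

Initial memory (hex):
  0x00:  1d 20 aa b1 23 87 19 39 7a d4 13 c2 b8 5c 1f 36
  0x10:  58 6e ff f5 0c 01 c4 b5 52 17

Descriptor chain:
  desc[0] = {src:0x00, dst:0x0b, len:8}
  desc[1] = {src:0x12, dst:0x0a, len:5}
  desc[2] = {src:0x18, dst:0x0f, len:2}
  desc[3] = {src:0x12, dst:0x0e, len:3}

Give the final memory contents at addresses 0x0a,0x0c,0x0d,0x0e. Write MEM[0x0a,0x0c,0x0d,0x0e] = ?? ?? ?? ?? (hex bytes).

[0] 0x00->0x0b len=8 : 1d 20 aa b1 23 87 19 39
[1] 0x12->0x0a len=5 : 39 f5 0c 01 c4
[2] 0x18->0x0f len=2 : 52 17
[3] 0x12->0x0e len=3 : 39 f5 0c
query mem[0x0a]=0x39, mem[0x0c]=0x0c, mem[0x0d]=0x01, mem[0x0e]=0x39

MEM[0x0a,0x0c,0x0d,0x0e] = 39 0c 01 39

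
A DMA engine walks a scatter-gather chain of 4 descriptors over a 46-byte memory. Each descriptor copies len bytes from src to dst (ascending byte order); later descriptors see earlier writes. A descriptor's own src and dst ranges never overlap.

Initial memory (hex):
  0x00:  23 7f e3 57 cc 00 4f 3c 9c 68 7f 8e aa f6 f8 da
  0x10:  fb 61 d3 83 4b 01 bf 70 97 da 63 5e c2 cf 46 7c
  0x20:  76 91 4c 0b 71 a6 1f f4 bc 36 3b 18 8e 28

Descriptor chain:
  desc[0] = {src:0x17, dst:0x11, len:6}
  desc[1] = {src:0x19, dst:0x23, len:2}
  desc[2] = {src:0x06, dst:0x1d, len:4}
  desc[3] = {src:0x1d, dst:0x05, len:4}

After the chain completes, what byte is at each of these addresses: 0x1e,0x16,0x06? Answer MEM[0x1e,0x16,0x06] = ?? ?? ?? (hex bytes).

  after D0: wrote 6B at 0x11 = 7097da635ec2
  after D1: wrote 2B at 0x23 = da63
  after D2: wrote 4B at 0x1d = 4f3c9c68
  after D3: wrote 4B at 0x05 = 4f3c9c68
query mem[0x1e]=0x3c, mem[0x16]=0xc2, mem[0x06]=0x3c

MEM[0x1e,0x16,0x06] = 3c c2 3c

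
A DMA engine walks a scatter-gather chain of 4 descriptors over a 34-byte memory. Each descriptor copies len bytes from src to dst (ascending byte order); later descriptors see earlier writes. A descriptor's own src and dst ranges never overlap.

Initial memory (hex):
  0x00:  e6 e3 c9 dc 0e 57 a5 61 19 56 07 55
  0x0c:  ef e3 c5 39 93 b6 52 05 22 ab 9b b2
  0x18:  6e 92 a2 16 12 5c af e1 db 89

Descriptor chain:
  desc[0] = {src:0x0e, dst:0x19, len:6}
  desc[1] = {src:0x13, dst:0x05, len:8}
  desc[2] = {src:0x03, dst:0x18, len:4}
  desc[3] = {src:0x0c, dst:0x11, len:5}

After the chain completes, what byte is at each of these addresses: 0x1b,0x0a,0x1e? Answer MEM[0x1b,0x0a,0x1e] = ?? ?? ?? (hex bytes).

MEM[0x1b,0x0a,0x1e] = 22 6e 05

  after D0: wrote 6B at 0x19 = c53993b65205
  after D1: wrote 8B at 0x05 = 0522ab9bb26ec539
  after D2: wrote 4B at 0x18 = dc0e0522
  after D3: wrote 5B at 0x11 = 39e3c53993
query mem[0x1b]=0x22, mem[0x0a]=0x6e, mem[0x1e]=0x05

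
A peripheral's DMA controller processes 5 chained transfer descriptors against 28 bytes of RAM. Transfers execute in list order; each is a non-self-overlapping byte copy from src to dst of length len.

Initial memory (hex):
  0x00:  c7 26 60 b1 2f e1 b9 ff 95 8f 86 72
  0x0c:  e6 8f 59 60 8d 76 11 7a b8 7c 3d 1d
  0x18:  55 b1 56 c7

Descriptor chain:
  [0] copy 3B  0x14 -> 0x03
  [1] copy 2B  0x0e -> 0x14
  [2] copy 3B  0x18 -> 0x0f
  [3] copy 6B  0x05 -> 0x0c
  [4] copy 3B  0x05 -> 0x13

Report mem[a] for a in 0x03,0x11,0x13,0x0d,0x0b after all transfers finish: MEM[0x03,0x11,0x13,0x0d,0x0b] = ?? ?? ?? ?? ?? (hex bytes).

MEM[0x03,0x11,0x13,0x0d,0x0b] = b8 86 3d b9 72

[0] 0x14->0x03 len=3 : b8 7c 3d
[1] 0x0e->0x14 len=2 : 59 60
[2] 0x18->0x0f len=3 : 55 b1 56
[3] 0x05->0x0c len=6 : 3d b9 ff 95 8f 86
[4] 0x05->0x13 len=3 : 3d b9 ff
query mem[0x03]=0xb8, mem[0x11]=0x86, mem[0x13]=0x3d, mem[0x0d]=0xb9, mem[0x0b]=0x72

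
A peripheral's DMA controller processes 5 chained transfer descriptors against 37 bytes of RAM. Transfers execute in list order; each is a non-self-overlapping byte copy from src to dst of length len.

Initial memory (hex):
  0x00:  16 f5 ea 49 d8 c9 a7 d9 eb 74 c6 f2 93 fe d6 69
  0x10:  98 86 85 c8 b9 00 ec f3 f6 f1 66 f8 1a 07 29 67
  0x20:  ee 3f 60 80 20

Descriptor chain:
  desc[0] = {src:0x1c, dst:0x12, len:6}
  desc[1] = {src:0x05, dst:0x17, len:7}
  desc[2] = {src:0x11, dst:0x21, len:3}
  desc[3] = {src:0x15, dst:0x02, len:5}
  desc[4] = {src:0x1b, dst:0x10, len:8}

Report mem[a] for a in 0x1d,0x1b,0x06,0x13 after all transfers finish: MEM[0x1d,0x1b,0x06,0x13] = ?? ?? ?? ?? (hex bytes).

D0: mem[0x12..0x17] <- [1a 07 29 67 ee 3f]
D1: mem[0x17..0x1d] <- [c9 a7 d9 eb 74 c6 f2]
D2: mem[0x21..0x23] <- [86 1a 07]
D3: mem[0x02..0x06] <- [67 ee c9 a7 d9]
D4: mem[0x10..0x17] <- [74 c6 f2 29 67 ee 86 1a]
query mem[0x1d]=0xf2, mem[0x1b]=0x74, mem[0x06]=0xd9, mem[0x13]=0x29

MEM[0x1d,0x1b,0x06,0x13] = f2 74 d9 29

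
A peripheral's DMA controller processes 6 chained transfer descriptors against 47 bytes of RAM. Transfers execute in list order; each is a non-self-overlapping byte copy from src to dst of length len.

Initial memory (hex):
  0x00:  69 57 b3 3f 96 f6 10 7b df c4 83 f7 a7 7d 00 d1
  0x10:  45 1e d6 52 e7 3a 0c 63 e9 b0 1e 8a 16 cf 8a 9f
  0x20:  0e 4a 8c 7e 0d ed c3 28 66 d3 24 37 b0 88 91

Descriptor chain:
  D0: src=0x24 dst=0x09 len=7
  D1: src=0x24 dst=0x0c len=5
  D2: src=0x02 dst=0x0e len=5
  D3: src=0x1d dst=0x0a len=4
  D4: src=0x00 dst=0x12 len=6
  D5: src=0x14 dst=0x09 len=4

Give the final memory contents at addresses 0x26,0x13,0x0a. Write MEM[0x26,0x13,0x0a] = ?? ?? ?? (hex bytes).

  after D0: wrote 7B at 0x09 = 0dedc32866d324
  after D1: wrote 5B at 0x0c = 0dedc32866
  after D2: wrote 5B at 0x0e = b33f96f610
  after D3: wrote 4B at 0x0a = cf8a9f0e
  after D4: wrote 6B at 0x12 = 6957b33f96f6
  after D5: wrote 4B at 0x09 = b33f96f6
query mem[0x26]=0xc3, mem[0x13]=0x57, mem[0x0a]=0x3f

MEM[0x26,0x13,0x0a] = c3 57 3f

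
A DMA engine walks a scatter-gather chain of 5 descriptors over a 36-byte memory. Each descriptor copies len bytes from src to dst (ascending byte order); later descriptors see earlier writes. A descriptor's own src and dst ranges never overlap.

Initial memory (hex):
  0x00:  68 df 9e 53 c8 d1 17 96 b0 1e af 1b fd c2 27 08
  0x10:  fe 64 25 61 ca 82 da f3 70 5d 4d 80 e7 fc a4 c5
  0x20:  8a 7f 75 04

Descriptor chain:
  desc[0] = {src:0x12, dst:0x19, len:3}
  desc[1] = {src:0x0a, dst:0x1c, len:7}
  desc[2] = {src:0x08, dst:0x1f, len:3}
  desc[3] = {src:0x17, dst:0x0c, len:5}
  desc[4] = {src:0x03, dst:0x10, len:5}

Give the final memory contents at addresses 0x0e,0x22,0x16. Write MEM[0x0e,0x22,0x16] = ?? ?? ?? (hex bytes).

MEM[0x0e,0x22,0x16] = 25 fe da

D0: mem[0x19..0x1b] <- [25 61 ca]
D1: mem[0x1c..0x22] <- [af 1b fd c2 27 08 fe]
D2: mem[0x1f..0x21] <- [b0 1e af]
D3: mem[0x0c..0x10] <- [f3 70 25 61 ca]
D4: mem[0x10..0x14] <- [53 c8 d1 17 96]
query mem[0x0e]=0x25, mem[0x22]=0xfe, mem[0x16]=0xda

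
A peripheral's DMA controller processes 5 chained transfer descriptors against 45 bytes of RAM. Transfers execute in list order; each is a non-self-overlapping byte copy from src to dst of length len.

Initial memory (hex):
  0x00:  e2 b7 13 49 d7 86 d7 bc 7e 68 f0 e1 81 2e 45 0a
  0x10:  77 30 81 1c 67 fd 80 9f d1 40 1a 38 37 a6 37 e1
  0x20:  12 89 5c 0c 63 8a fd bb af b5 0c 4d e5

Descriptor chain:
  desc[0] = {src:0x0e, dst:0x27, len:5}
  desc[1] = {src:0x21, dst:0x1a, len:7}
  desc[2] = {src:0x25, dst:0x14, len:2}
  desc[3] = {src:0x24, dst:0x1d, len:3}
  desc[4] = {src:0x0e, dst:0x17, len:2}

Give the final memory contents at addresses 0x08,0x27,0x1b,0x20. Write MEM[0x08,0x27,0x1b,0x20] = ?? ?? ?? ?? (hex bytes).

[0] 0x0e->0x27 len=5 : 45 0a 77 30 81
[1] 0x21->0x1a len=7 : 89 5c 0c 63 8a fd 45
[2] 0x25->0x14 len=2 : 8a fd
[3] 0x24->0x1d len=3 : 63 8a fd
[4] 0x0e->0x17 len=2 : 45 0a
query mem[0x08]=0x7e, mem[0x27]=0x45, mem[0x1b]=0x5c, mem[0x20]=0x45

MEM[0x08,0x27,0x1b,0x20] = 7e 45 5c 45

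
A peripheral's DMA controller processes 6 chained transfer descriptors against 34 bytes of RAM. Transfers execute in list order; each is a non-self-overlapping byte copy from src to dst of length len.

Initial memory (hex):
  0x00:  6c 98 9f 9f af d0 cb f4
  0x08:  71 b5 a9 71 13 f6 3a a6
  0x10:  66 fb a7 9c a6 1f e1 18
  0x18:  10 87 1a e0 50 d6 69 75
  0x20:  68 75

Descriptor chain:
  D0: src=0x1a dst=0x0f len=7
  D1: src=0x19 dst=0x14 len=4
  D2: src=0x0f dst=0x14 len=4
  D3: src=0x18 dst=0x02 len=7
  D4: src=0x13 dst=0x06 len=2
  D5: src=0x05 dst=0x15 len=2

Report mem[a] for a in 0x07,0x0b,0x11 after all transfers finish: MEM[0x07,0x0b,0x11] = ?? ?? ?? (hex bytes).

MEM[0x07,0x0b,0x11] = 1a 71 50

[0] 0x1a->0x0f len=7 : 1a e0 50 d6 69 75 68
[1] 0x19->0x14 len=4 : 87 1a e0 50
[2] 0x0f->0x14 len=4 : 1a e0 50 d6
[3] 0x18->0x02 len=7 : 10 87 1a e0 50 d6 69
[4] 0x13->0x06 len=2 : 69 1a
[5] 0x05->0x15 len=2 : e0 69
query mem[0x07]=0x1a, mem[0x0b]=0x71, mem[0x11]=0x50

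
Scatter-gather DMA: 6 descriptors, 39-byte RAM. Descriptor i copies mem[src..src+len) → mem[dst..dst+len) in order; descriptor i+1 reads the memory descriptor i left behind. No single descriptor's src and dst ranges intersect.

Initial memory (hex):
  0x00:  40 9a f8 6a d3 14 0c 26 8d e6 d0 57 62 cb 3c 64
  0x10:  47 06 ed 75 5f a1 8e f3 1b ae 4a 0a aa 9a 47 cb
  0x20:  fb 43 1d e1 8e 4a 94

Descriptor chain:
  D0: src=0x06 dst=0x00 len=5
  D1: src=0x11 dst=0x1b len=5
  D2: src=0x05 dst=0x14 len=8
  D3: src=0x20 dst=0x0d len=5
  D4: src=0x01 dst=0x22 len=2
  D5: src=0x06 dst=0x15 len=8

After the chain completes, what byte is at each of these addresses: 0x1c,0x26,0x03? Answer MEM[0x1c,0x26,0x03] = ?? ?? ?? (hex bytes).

D0: mem[0x00..0x04] <- [0c 26 8d e6 d0]
D1: mem[0x1b..0x1f] <- [06 ed 75 5f a1]
D2: mem[0x14..0x1b] <- [14 0c 26 8d e6 d0 57 62]
D3: mem[0x0d..0x11] <- [fb 43 1d e1 8e]
D4: mem[0x22..0x23] <- [26 8d]
D5: mem[0x15..0x1c] <- [0c 26 8d e6 d0 57 62 fb]
query mem[0x1c]=0xfb, mem[0x26]=0x94, mem[0x03]=0xe6

MEM[0x1c,0x26,0x03] = fb 94 e6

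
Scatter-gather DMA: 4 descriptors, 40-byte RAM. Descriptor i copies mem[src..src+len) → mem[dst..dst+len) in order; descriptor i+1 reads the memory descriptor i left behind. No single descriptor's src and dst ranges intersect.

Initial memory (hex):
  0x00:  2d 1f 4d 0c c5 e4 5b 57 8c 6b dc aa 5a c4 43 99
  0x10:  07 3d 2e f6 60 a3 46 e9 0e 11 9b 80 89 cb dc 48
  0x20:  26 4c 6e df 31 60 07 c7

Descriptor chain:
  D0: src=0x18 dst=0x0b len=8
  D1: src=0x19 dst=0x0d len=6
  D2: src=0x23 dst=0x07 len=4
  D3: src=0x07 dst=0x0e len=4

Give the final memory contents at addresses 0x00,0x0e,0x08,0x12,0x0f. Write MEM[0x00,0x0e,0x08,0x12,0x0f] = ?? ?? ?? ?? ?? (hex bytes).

MEM[0x00,0x0e,0x08,0x12,0x0f] = 2d df 31 dc 31

[0] 0x18->0x0b len=8 : 0e 11 9b 80 89 cb dc 48
[1] 0x19->0x0d len=6 : 11 9b 80 89 cb dc
[2] 0x23->0x07 len=4 : df 31 60 07
[3] 0x07->0x0e len=4 : df 31 60 07
query mem[0x00]=0x2d, mem[0x0e]=0xdf, mem[0x08]=0x31, mem[0x12]=0xdc, mem[0x0f]=0x31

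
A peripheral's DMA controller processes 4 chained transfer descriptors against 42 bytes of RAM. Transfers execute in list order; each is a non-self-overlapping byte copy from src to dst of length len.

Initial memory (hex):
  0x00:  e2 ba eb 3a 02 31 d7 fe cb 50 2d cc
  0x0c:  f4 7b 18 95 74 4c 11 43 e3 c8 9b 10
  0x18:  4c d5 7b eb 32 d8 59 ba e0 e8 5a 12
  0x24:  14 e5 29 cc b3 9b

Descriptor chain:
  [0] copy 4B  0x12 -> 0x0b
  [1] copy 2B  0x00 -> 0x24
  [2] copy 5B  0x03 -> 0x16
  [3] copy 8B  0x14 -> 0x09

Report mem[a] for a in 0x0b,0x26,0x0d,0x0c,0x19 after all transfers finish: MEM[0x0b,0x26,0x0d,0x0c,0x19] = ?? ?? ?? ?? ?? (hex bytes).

MEM[0x0b,0x26,0x0d,0x0c,0x19] = 3a 29 31 02 d7

[0] 0x12->0x0b len=4 : 11 43 e3 c8
[1] 0x00->0x24 len=2 : e2 ba
[2] 0x03->0x16 len=5 : 3a 02 31 d7 fe
[3] 0x14->0x09 len=8 : e3 c8 3a 02 31 d7 fe eb
query mem[0x0b]=0x3a, mem[0x26]=0x29, mem[0x0d]=0x31, mem[0x0c]=0x02, mem[0x19]=0xd7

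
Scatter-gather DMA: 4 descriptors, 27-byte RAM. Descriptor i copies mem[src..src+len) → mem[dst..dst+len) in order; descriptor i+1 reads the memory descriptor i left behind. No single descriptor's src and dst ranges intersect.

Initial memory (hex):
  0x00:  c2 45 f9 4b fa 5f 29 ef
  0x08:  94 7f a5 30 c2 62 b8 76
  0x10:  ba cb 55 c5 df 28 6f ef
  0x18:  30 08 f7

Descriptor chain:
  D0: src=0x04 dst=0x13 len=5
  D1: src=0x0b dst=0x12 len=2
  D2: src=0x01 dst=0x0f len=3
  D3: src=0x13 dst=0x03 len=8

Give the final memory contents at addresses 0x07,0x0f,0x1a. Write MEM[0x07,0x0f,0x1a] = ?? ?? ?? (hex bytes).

D0: mem[0x13..0x17] <- [fa 5f 29 ef 94]
D1: mem[0x12..0x13] <- [30 c2]
D2: mem[0x0f..0x11] <- [45 f9 4b]
D3: mem[0x03..0x0a] <- [c2 5f 29 ef 94 30 08 f7]
query mem[0x07]=0x94, mem[0x0f]=0x45, mem[0x1a]=0xf7

MEM[0x07,0x0f,0x1a] = 94 45 f7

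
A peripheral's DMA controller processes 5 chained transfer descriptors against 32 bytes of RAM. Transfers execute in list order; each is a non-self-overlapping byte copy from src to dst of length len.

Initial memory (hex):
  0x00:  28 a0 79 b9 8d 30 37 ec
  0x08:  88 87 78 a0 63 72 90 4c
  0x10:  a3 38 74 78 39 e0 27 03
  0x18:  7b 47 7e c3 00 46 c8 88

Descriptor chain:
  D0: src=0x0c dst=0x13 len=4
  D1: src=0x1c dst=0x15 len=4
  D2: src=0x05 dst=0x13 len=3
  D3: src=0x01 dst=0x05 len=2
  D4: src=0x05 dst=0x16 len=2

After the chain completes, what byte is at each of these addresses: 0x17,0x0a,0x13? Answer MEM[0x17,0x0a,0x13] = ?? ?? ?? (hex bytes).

MEM[0x17,0x0a,0x13] = 79 78 30

#0 dst[0x13+4] := {0x63,0x72,0x90,0x4c}
#1 dst[0x15+4] := {0x00,0x46,0xc8,0x88}
#2 dst[0x13+3] := {0x30,0x37,0xec}
#3 dst[0x05+2] := {0xa0,0x79}
#4 dst[0x16+2] := {0xa0,0x79}
query mem[0x17]=0x79, mem[0x0a]=0x78, mem[0x13]=0x30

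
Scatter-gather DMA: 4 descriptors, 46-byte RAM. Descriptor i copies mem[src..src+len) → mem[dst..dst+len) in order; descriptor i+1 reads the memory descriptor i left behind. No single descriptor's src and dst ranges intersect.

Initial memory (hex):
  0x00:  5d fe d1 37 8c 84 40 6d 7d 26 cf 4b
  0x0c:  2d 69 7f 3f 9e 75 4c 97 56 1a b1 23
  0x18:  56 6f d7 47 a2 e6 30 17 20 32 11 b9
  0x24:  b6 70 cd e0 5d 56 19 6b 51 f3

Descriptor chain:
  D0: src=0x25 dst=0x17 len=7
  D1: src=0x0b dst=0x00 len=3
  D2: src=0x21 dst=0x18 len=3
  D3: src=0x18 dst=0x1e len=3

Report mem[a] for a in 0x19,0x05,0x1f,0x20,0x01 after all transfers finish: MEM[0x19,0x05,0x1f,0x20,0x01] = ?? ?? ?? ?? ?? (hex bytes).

MEM[0x19,0x05,0x1f,0x20,0x01] = 11 84 11 b9 2d

  after D0: wrote 7B at 0x17 = 70cde05d56196b
  after D1: wrote 3B at 0x00 = 4b2d69
  after D2: wrote 3B at 0x18 = 3211b9
  after D3: wrote 3B at 0x1e = 3211b9
query mem[0x19]=0x11, mem[0x05]=0x84, mem[0x1f]=0x11, mem[0x20]=0xb9, mem[0x01]=0x2d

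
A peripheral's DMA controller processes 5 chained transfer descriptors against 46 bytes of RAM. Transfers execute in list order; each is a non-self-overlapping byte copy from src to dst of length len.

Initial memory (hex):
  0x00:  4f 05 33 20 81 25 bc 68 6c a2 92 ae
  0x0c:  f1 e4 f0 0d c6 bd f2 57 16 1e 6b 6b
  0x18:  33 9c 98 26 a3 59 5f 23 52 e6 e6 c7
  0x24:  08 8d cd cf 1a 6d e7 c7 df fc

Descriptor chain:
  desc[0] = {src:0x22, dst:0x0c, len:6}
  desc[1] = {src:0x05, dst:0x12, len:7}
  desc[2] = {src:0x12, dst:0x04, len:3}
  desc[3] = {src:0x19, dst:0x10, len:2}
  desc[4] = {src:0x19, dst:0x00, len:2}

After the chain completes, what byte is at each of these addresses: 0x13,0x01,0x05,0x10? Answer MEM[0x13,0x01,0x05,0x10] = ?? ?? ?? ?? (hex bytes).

[0] 0x22->0x0c len=6 : e6 c7 08 8d cd cf
[1] 0x05->0x12 len=7 : 25 bc 68 6c a2 92 ae
[2] 0x12->0x04 len=3 : 25 bc 68
[3] 0x19->0x10 len=2 : 9c 98
[4] 0x19->0x00 len=2 : 9c 98
query mem[0x13]=0xbc, mem[0x01]=0x98, mem[0x05]=0xbc, mem[0x10]=0x9c

MEM[0x13,0x01,0x05,0x10] = bc 98 bc 9c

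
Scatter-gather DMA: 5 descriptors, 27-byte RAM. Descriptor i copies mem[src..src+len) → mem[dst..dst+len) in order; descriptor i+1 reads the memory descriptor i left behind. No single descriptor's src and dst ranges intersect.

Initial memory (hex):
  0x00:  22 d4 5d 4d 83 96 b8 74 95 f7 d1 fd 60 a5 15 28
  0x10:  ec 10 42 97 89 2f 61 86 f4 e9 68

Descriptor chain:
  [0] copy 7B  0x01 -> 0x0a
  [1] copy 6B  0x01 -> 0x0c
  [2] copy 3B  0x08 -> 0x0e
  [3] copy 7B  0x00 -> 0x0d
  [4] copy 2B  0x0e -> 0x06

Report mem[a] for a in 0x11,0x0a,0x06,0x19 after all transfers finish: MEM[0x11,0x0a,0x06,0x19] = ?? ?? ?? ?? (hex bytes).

D0: mem[0x0a..0x10] <- [d4 5d 4d 83 96 b8 74]
D1: mem[0x0c..0x11] <- [d4 5d 4d 83 96 b8]
D2: mem[0x0e..0x10] <- [95 f7 d4]
D3: mem[0x0d..0x13] <- [22 d4 5d 4d 83 96 b8]
D4: mem[0x06..0x07] <- [d4 5d]
query mem[0x11]=0x83, mem[0x0a]=0xd4, mem[0x06]=0xd4, mem[0x19]=0xe9

MEM[0x11,0x0a,0x06,0x19] = 83 d4 d4 e9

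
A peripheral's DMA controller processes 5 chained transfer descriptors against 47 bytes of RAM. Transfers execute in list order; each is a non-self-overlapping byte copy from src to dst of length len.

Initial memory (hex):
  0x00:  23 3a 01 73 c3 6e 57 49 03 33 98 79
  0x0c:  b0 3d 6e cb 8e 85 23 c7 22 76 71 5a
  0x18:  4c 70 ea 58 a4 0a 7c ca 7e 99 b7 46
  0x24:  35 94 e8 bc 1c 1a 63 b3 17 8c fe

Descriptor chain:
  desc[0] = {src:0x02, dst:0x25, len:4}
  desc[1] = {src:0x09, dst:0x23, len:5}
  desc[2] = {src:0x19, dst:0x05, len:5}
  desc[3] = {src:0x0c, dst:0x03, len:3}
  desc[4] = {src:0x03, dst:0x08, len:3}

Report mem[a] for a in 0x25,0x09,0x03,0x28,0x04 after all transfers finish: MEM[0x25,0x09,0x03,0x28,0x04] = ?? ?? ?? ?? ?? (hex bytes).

MEM[0x25,0x09,0x03,0x28,0x04] = 79 3d b0 6e 3d

  after D0: wrote 4B at 0x25 = 0173c36e
  after D1: wrote 5B at 0x23 = 339879b03d
  after D2: wrote 5B at 0x05 = 70ea58a40a
  after D3: wrote 3B at 0x03 = b03d6e
  after D4: wrote 3B at 0x08 = b03d6e
query mem[0x25]=0x79, mem[0x09]=0x3d, mem[0x03]=0xb0, mem[0x28]=0x6e, mem[0x04]=0x3d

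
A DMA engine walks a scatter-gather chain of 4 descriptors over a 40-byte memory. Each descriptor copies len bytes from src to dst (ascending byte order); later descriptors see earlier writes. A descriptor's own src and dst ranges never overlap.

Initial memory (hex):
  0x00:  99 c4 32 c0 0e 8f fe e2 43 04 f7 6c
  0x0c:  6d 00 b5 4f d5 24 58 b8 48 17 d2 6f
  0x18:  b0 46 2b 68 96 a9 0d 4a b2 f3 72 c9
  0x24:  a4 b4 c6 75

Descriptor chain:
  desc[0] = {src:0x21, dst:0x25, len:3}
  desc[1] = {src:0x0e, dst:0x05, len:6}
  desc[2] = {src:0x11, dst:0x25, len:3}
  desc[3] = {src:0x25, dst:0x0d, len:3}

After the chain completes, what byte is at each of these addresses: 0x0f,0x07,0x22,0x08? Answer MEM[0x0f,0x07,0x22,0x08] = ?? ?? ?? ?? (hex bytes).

MEM[0x0f,0x07,0x22,0x08] = b8 d5 72 24

#0 dst[0x25+3] := {0xf3,0x72,0xc9}
#1 dst[0x05+6] := {0xb5,0x4f,0xd5,0x24,0x58,0xb8}
#2 dst[0x25+3] := {0x24,0x58,0xb8}
#3 dst[0x0d+3] := {0x24,0x58,0xb8}
query mem[0x0f]=0xb8, mem[0x07]=0xd5, mem[0x22]=0x72, mem[0x08]=0x24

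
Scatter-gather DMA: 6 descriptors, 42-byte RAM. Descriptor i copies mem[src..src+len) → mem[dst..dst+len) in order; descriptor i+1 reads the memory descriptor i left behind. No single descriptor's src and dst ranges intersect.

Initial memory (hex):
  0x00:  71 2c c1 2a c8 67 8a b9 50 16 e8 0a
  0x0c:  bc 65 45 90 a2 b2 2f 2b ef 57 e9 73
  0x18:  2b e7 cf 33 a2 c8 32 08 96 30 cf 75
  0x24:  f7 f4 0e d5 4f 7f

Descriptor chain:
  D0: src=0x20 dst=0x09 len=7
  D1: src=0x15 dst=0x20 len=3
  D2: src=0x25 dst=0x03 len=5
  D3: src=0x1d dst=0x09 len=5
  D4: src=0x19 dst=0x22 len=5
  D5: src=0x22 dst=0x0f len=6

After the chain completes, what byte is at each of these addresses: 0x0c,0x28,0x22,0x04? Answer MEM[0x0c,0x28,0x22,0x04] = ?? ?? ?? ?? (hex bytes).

MEM[0x0c,0x28,0x22,0x04] = 57 4f e7 0e

[0] 0x20->0x09 len=7 : 96 30 cf 75 f7 f4 0e
[1] 0x15->0x20 len=3 : 57 e9 73
[2] 0x25->0x03 len=5 : f4 0e d5 4f 7f
[3] 0x1d->0x09 len=5 : c8 32 08 57 e9
[4] 0x19->0x22 len=5 : e7 cf 33 a2 c8
[5] 0x22->0x0f len=6 : e7 cf 33 a2 c8 d5
query mem[0x0c]=0x57, mem[0x28]=0x4f, mem[0x22]=0xe7, mem[0x04]=0x0e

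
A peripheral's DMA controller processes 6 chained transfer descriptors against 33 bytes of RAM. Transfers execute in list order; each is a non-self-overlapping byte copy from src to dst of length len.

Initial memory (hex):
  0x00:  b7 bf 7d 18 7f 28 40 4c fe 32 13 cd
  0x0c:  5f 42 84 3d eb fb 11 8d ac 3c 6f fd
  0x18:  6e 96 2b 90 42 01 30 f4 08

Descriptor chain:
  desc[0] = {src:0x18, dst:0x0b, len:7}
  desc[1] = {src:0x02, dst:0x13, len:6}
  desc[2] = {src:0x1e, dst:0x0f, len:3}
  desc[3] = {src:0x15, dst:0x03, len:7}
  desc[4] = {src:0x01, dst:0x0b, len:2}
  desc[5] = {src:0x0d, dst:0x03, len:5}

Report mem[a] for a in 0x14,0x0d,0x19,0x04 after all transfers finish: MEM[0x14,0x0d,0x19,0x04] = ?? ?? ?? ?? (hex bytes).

  after D0: wrote 7B at 0x0b = 6e962b90420130
  after D1: wrote 6B at 0x13 = 7d187f28404c
  after D2: wrote 3B at 0x0f = 30f408
  after D3: wrote 7B at 0x03 = 7f28404c962b90
  after D4: wrote 2B at 0x0b = bf7d
  after D5: wrote 5B at 0x03 = 2b9030f408
query mem[0x14]=0x18, mem[0x0d]=0x2b, mem[0x19]=0x96, mem[0x04]=0x90

MEM[0x14,0x0d,0x19,0x04] = 18 2b 96 90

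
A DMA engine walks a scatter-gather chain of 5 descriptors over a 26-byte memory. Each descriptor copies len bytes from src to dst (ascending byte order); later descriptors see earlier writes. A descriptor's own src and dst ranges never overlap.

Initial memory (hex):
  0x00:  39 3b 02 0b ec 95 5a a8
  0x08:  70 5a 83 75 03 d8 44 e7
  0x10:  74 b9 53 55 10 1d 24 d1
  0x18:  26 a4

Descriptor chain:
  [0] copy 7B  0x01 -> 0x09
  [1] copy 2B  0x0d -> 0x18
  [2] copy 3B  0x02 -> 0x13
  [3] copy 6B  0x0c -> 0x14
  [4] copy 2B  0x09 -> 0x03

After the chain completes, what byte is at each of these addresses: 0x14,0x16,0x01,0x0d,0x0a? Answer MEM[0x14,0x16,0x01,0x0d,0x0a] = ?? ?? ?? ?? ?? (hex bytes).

MEM[0x14,0x16,0x01,0x0d,0x0a] = ec 5a 3b 95 02

[0] 0x01->0x09 len=7 : 3b 02 0b ec 95 5a a8
[1] 0x0d->0x18 len=2 : 95 5a
[2] 0x02->0x13 len=3 : 02 0b ec
[3] 0x0c->0x14 len=6 : ec 95 5a a8 74 b9
[4] 0x09->0x03 len=2 : 3b 02
query mem[0x14]=0xec, mem[0x16]=0x5a, mem[0x01]=0x3b, mem[0x0d]=0x95, mem[0x0a]=0x02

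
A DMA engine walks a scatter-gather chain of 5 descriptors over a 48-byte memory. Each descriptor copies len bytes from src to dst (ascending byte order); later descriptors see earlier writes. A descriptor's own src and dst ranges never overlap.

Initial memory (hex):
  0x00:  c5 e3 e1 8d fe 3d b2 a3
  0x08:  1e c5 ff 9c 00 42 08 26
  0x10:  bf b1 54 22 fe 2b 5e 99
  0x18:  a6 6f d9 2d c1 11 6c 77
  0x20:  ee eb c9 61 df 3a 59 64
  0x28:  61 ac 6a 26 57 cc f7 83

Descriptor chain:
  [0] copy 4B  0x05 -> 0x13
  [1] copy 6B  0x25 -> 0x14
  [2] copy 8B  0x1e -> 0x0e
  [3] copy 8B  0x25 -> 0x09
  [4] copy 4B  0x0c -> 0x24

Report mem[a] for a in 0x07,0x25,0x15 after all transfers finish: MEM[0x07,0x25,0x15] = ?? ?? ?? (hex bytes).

D0: mem[0x13..0x16] <- [3d b2 a3 1e]
D1: mem[0x14..0x19] <- [3a 59 64 61 ac 6a]
D2: mem[0x0e..0x15] <- [6c 77 ee eb c9 61 df 3a]
D3: mem[0x09..0x10] <- [3a 59 64 61 ac 6a 26 57]
D4: mem[0x24..0x27] <- [61 ac 6a 26]
query mem[0x07]=0xa3, mem[0x25]=0xac, mem[0x15]=0x3a

MEM[0x07,0x25,0x15] = a3 ac 3a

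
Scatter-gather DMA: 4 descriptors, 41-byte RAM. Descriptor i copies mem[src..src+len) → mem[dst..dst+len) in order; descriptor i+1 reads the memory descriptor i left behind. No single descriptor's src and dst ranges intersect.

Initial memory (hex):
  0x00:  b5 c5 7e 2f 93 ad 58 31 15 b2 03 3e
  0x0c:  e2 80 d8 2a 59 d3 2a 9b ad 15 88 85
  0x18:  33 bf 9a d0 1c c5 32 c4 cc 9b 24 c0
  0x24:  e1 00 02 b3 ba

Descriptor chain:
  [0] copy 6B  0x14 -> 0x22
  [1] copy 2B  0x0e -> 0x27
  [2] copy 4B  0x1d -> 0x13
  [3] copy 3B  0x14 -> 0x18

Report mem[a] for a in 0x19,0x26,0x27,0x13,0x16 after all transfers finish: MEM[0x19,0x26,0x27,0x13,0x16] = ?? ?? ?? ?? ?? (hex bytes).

MEM[0x19,0x26,0x27,0x13,0x16] = c4 33 d8 c5 cc

D0: mem[0x22..0x27] <- [ad 15 88 85 33 bf]
D1: mem[0x27..0x28] <- [d8 2a]
D2: mem[0x13..0x16] <- [c5 32 c4 cc]
D3: mem[0x18..0x1a] <- [32 c4 cc]
query mem[0x19]=0xc4, mem[0x26]=0x33, mem[0x27]=0xd8, mem[0x13]=0xc5, mem[0x16]=0xcc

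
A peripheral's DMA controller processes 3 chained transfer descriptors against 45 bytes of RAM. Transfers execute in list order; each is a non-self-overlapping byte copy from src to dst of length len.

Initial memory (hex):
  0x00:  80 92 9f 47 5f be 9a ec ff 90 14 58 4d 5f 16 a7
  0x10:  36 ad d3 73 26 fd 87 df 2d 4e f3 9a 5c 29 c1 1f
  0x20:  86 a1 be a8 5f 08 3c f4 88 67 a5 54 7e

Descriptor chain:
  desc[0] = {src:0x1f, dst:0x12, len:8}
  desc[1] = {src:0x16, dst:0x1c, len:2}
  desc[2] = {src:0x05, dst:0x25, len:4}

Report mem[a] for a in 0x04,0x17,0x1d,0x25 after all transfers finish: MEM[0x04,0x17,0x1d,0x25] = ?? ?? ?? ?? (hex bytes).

D0: mem[0x12..0x19] <- [1f 86 a1 be a8 5f 08 3c]
D1: mem[0x1c..0x1d] <- [a8 5f]
D2: mem[0x25..0x28] <- [be 9a ec ff]
query mem[0x04]=0x5f, mem[0x17]=0x5f, mem[0x1d]=0x5f, mem[0x25]=0xbe

MEM[0x04,0x17,0x1d,0x25] = 5f 5f 5f be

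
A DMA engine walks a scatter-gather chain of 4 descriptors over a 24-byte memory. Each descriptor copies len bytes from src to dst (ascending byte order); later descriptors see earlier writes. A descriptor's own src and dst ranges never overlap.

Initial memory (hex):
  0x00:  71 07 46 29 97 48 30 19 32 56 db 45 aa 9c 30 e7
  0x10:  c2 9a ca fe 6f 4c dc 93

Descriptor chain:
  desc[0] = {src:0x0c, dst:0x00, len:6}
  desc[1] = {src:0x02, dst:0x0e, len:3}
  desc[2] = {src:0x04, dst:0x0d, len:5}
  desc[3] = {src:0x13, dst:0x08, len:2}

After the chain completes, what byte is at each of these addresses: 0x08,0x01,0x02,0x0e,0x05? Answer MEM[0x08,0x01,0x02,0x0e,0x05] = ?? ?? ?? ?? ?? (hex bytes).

  after D0: wrote 6B at 0x00 = aa9c30e7c29a
  after D1: wrote 3B at 0x0e = 30e7c2
  after D2: wrote 5B at 0x0d = c29a301932
  after D3: wrote 2B at 0x08 = fe6f
query mem[0x08]=0xfe, mem[0x01]=0x9c, mem[0x02]=0x30, mem[0x0e]=0x9a, mem[0x05]=0x9a

MEM[0x08,0x01,0x02,0x0e,0x05] = fe 9c 30 9a 9a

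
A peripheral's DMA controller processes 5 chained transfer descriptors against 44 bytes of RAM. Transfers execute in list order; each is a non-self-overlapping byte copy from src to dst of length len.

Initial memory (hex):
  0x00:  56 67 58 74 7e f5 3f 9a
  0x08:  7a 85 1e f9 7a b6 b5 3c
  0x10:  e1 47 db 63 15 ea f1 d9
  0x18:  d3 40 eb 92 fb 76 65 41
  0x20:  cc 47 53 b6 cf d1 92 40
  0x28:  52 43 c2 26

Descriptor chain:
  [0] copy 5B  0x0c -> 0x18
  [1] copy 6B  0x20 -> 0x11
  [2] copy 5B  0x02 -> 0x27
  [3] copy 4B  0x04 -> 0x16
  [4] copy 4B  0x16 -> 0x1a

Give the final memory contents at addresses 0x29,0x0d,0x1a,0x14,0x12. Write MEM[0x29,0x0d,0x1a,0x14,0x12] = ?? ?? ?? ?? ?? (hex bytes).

#0 dst[0x18+5] := {0x7a,0xb6,0xb5,0x3c,0xe1}
#1 dst[0x11+6] := {0xcc,0x47,0x53,0xb6,0xcf,0xd1}
#2 dst[0x27+5] := {0x58,0x74,0x7e,0xf5,0x3f}
#3 dst[0x16+4] := {0x7e,0xf5,0x3f,0x9a}
#4 dst[0x1a+4] := {0x7e,0xf5,0x3f,0x9a}
query mem[0x29]=0x7e, mem[0x0d]=0xb6, mem[0x1a]=0x7e, mem[0x14]=0xb6, mem[0x12]=0x47

MEM[0x29,0x0d,0x1a,0x14,0x12] = 7e b6 7e b6 47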